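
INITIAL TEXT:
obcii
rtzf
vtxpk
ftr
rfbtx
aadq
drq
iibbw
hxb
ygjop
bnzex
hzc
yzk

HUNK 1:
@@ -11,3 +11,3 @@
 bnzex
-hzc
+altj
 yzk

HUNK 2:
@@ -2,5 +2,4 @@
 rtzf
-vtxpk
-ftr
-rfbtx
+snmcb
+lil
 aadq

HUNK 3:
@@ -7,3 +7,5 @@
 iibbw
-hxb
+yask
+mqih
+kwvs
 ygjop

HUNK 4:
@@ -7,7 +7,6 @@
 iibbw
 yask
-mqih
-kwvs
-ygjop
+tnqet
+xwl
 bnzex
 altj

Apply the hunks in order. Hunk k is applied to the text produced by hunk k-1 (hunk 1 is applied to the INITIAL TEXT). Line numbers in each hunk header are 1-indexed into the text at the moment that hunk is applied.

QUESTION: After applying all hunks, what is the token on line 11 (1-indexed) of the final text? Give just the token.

Hunk 1: at line 11 remove [hzc] add [altj] -> 13 lines: obcii rtzf vtxpk ftr rfbtx aadq drq iibbw hxb ygjop bnzex altj yzk
Hunk 2: at line 2 remove [vtxpk,ftr,rfbtx] add [snmcb,lil] -> 12 lines: obcii rtzf snmcb lil aadq drq iibbw hxb ygjop bnzex altj yzk
Hunk 3: at line 7 remove [hxb] add [yask,mqih,kwvs] -> 14 lines: obcii rtzf snmcb lil aadq drq iibbw yask mqih kwvs ygjop bnzex altj yzk
Hunk 4: at line 7 remove [mqih,kwvs,ygjop] add [tnqet,xwl] -> 13 lines: obcii rtzf snmcb lil aadq drq iibbw yask tnqet xwl bnzex altj yzk
Final line 11: bnzex

Answer: bnzex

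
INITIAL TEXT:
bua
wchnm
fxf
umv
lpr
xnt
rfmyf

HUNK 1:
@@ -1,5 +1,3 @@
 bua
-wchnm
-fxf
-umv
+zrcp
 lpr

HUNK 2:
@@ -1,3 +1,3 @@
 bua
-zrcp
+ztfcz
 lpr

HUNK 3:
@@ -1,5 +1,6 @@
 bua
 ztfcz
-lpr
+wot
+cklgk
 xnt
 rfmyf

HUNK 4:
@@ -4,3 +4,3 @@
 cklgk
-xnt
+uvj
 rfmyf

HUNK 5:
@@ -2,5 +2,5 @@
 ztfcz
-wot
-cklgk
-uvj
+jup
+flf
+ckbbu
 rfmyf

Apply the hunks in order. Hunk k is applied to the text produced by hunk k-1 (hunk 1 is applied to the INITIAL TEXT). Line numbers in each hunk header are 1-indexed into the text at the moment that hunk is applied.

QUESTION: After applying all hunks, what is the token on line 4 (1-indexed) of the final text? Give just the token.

Answer: flf

Derivation:
Hunk 1: at line 1 remove [wchnm,fxf,umv] add [zrcp] -> 5 lines: bua zrcp lpr xnt rfmyf
Hunk 2: at line 1 remove [zrcp] add [ztfcz] -> 5 lines: bua ztfcz lpr xnt rfmyf
Hunk 3: at line 1 remove [lpr] add [wot,cklgk] -> 6 lines: bua ztfcz wot cklgk xnt rfmyf
Hunk 4: at line 4 remove [xnt] add [uvj] -> 6 lines: bua ztfcz wot cklgk uvj rfmyf
Hunk 5: at line 2 remove [wot,cklgk,uvj] add [jup,flf,ckbbu] -> 6 lines: bua ztfcz jup flf ckbbu rfmyf
Final line 4: flf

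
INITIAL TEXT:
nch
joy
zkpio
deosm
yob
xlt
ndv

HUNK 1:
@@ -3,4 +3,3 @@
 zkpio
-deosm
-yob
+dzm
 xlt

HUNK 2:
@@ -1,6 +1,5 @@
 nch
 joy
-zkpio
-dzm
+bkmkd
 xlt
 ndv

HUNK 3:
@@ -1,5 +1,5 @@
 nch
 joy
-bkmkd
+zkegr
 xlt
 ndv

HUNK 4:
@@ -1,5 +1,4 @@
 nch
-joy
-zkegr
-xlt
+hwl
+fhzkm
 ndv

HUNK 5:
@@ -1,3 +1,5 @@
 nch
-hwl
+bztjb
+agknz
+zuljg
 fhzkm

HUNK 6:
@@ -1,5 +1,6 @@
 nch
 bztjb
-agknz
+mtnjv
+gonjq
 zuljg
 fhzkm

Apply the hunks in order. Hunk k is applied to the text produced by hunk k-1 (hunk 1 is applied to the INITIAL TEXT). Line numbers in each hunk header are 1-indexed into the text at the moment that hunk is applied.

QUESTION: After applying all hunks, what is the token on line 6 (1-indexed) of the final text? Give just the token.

Hunk 1: at line 3 remove [deosm,yob] add [dzm] -> 6 lines: nch joy zkpio dzm xlt ndv
Hunk 2: at line 1 remove [zkpio,dzm] add [bkmkd] -> 5 lines: nch joy bkmkd xlt ndv
Hunk 3: at line 1 remove [bkmkd] add [zkegr] -> 5 lines: nch joy zkegr xlt ndv
Hunk 4: at line 1 remove [joy,zkegr,xlt] add [hwl,fhzkm] -> 4 lines: nch hwl fhzkm ndv
Hunk 5: at line 1 remove [hwl] add [bztjb,agknz,zuljg] -> 6 lines: nch bztjb agknz zuljg fhzkm ndv
Hunk 6: at line 1 remove [agknz] add [mtnjv,gonjq] -> 7 lines: nch bztjb mtnjv gonjq zuljg fhzkm ndv
Final line 6: fhzkm

Answer: fhzkm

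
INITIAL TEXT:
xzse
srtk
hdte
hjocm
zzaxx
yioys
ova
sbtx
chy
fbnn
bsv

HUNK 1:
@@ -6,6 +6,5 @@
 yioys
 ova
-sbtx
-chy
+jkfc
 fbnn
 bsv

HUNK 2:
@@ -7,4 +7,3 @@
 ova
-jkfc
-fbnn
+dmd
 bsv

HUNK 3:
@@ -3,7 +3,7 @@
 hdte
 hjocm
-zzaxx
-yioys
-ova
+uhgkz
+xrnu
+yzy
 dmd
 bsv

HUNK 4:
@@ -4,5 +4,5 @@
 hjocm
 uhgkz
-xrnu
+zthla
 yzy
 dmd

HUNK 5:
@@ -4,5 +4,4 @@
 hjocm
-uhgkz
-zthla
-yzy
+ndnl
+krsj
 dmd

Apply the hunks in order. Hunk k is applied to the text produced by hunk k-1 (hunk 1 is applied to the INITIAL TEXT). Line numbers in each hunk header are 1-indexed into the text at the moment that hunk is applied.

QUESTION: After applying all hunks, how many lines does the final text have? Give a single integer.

Hunk 1: at line 6 remove [sbtx,chy] add [jkfc] -> 10 lines: xzse srtk hdte hjocm zzaxx yioys ova jkfc fbnn bsv
Hunk 2: at line 7 remove [jkfc,fbnn] add [dmd] -> 9 lines: xzse srtk hdte hjocm zzaxx yioys ova dmd bsv
Hunk 3: at line 3 remove [zzaxx,yioys,ova] add [uhgkz,xrnu,yzy] -> 9 lines: xzse srtk hdte hjocm uhgkz xrnu yzy dmd bsv
Hunk 4: at line 4 remove [xrnu] add [zthla] -> 9 lines: xzse srtk hdte hjocm uhgkz zthla yzy dmd bsv
Hunk 5: at line 4 remove [uhgkz,zthla,yzy] add [ndnl,krsj] -> 8 lines: xzse srtk hdte hjocm ndnl krsj dmd bsv
Final line count: 8

Answer: 8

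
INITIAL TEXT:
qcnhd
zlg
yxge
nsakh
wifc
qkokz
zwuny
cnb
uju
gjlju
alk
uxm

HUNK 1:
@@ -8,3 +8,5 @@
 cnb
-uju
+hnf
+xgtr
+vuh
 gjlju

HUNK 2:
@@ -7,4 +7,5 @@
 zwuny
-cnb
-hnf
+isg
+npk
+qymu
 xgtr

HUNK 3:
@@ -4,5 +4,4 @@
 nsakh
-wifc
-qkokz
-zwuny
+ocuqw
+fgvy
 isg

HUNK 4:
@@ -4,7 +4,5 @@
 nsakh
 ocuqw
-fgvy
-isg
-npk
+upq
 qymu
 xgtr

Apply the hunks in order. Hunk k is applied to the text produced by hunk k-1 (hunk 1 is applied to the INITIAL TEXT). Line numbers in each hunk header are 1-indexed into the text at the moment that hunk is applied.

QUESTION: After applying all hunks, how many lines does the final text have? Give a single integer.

Hunk 1: at line 8 remove [uju] add [hnf,xgtr,vuh] -> 14 lines: qcnhd zlg yxge nsakh wifc qkokz zwuny cnb hnf xgtr vuh gjlju alk uxm
Hunk 2: at line 7 remove [cnb,hnf] add [isg,npk,qymu] -> 15 lines: qcnhd zlg yxge nsakh wifc qkokz zwuny isg npk qymu xgtr vuh gjlju alk uxm
Hunk 3: at line 4 remove [wifc,qkokz,zwuny] add [ocuqw,fgvy] -> 14 lines: qcnhd zlg yxge nsakh ocuqw fgvy isg npk qymu xgtr vuh gjlju alk uxm
Hunk 4: at line 4 remove [fgvy,isg,npk] add [upq] -> 12 lines: qcnhd zlg yxge nsakh ocuqw upq qymu xgtr vuh gjlju alk uxm
Final line count: 12

Answer: 12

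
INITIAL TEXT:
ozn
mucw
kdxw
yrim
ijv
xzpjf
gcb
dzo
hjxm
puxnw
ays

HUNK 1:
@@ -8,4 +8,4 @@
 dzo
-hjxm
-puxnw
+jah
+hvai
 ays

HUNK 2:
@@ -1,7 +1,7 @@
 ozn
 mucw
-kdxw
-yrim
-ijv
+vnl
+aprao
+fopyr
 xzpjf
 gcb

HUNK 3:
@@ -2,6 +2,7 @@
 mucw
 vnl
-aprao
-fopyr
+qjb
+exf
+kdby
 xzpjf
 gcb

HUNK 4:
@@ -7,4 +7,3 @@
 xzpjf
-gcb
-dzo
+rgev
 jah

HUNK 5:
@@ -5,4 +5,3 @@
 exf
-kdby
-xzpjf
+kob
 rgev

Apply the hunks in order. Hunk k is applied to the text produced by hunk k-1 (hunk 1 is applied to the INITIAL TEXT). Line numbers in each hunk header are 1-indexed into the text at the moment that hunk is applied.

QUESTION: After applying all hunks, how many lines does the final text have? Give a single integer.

Answer: 10

Derivation:
Hunk 1: at line 8 remove [hjxm,puxnw] add [jah,hvai] -> 11 lines: ozn mucw kdxw yrim ijv xzpjf gcb dzo jah hvai ays
Hunk 2: at line 1 remove [kdxw,yrim,ijv] add [vnl,aprao,fopyr] -> 11 lines: ozn mucw vnl aprao fopyr xzpjf gcb dzo jah hvai ays
Hunk 3: at line 2 remove [aprao,fopyr] add [qjb,exf,kdby] -> 12 lines: ozn mucw vnl qjb exf kdby xzpjf gcb dzo jah hvai ays
Hunk 4: at line 7 remove [gcb,dzo] add [rgev] -> 11 lines: ozn mucw vnl qjb exf kdby xzpjf rgev jah hvai ays
Hunk 5: at line 5 remove [kdby,xzpjf] add [kob] -> 10 lines: ozn mucw vnl qjb exf kob rgev jah hvai ays
Final line count: 10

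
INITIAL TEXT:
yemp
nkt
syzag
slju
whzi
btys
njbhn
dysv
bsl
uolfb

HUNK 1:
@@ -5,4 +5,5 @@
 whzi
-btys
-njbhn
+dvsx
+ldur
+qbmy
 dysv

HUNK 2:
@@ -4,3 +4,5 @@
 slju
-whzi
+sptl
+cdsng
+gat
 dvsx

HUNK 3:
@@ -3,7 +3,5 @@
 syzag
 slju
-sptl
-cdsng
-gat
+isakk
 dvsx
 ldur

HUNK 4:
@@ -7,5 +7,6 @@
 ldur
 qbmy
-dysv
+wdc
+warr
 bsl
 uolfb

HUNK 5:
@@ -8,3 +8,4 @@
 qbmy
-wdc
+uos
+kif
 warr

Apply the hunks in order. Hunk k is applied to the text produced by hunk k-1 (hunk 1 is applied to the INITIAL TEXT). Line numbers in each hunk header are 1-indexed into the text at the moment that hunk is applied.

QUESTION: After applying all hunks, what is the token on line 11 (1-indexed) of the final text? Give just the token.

Answer: warr

Derivation:
Hunk 1: at line 5 remove [btys,njbhn] add [dvsx,ldur,qbmy] -> 11 lines: yemp nkt syzag slju whzi dvsx ldur qbmy dysv bsl uolfb
Hunk 2: at line 4 remove [whzi] add [sptl,cdsng,gat] -> 13 lines: yemp nkt syzag slju sptl cdsng gat dvsx ldur qbmy dysv bsl uolfb
Hunk 3: at line 3 remove [sptl,cdsng,gat] add [isakk] -> 11 lines: yemp nkt syzag slju isakk dvsx ldur qbmy dysv bsl uolfb
Hunk 4: at line 7 remove [dysv] add [wdc,warr] -> 12 lines: yemp nkt syzag slju isakk dvsx ldur qbmy wdc warr bsl uolfb
Hunk 5: at line 8 remove [wdc] add [uos,kif] -> 13 lines: yemp nkt syzag slju isakk dvsx ldur qbmy uos kif warr bsl uolfb
Final line 11: warr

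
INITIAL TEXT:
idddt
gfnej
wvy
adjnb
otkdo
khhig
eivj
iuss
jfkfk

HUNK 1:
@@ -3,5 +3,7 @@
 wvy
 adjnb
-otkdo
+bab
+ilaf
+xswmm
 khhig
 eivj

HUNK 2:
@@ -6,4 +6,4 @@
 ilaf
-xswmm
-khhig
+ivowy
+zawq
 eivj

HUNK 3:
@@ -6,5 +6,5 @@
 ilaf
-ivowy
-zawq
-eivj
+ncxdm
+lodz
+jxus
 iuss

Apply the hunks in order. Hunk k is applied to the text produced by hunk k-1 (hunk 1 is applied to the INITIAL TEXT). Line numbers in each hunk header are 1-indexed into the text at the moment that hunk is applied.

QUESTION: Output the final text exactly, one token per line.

Answer: idddt
gfnej
wvy
adjnb
bab
ilaf
ncxdm
lodz
jxus
iuss
jfkfk

Derivation:
Hunk 1: at line 3 remove [otkdo] add [bab,ilaf,xswmm] -> 11 lines: idddt gfnej wvy adjnb bab ilaf xswmm khhig eivj iuss jfkfk
Hunk 2: at line 6 remove [xswmm,khhig] add [ivowy,zawq] -> 11 lines: idddt gfnej wvy adjnb bab ilaf ivowy zawq eivj iuss jfkfk
Hunk 3: at line 6 remove [ivowy,zawq,eivj] add [ncxdm,lodz,jxus] -> 11 lines: idddt gfnej wvy adjnb bab ilaf ncxdm lodz jxus iuss jfkfk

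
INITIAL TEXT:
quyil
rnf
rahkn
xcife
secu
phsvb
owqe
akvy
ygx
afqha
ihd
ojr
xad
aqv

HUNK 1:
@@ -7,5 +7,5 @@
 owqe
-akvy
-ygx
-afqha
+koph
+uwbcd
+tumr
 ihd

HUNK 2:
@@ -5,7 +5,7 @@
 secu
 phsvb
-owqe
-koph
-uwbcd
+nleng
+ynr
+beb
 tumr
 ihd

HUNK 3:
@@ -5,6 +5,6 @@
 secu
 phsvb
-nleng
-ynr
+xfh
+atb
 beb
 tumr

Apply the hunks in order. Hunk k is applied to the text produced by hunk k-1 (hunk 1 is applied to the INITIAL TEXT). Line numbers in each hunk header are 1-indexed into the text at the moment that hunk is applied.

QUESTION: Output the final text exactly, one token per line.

Answer: quyil
rnf
rahkn
xcife
secu
phsvb
xfh
atb
beb
tumr
ihd
ojr
xad
aqv

Derivation:
Hunk 1: at line 7 remove [akvy,ygx,afqha] add [koph,uwbcd,tumr] -> 14 lines: quyil rnf rahkn xcife secu phsvb owqe koph uwbcd tumr ihd ojr xad aqv
Hunk 2: at line 5 remove [owqe,koph,uwbcd] add [nleng,ynr,beb] -> 14 lines: quyil rnf rahkn xcife secu phsvb nleng ynr beb tumr ihd ojr xad aqv
Hunk 3: at line 5 remove [nleng,ynr] add [xfh,atb] -> 14 lines: quyil rnf rahkn xcife secu phsvb xfh atb beb tumr ihd ojr xad aqv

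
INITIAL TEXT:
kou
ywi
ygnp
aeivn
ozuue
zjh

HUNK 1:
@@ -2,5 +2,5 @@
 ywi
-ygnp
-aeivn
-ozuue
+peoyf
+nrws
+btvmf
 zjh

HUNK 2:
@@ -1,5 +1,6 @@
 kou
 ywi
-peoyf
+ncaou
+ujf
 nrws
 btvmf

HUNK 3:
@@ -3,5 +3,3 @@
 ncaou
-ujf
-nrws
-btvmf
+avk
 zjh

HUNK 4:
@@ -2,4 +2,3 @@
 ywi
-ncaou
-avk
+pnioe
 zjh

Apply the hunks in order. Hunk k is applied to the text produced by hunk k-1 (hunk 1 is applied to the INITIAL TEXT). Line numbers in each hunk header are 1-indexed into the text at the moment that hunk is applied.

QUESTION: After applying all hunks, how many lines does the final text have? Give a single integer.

Hunk 1: at line 2 remove [ygnp,aeivn,ozuue] add [peoyf,nrws,btvmf] -> 6 lines: kou ywi peoyf nrws btvmf zjh
Hunk 2: at line 1 remove [peoyf] add [ncaou,ujf] -> 7 lines: kou ywi ncaou ujf nrws btvmf zjh
Hunk 3: at line 3 remove [ujf,nrws,btvmf] add [avk] -> 5 lines: kou ywi ncaou avk zjh
Hunk 4: at line 2 remove [ncaou,avk] add [pnioe] -> 4 lines: kou ywi pnioe zjh
Final line count: 4

Answer: 4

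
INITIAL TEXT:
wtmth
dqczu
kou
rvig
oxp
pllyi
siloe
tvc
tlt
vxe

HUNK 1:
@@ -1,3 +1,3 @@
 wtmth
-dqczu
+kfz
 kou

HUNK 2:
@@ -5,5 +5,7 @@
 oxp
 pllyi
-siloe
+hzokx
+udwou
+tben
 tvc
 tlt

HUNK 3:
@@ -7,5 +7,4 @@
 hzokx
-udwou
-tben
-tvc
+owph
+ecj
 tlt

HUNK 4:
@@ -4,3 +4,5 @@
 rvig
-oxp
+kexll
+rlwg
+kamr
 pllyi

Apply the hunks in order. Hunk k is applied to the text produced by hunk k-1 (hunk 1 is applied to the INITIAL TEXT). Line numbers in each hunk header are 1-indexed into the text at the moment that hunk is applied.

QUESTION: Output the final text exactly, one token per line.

Hunk 1: at line 1 remove [dqczu] add [kfz] -> 10 lines: wtmth kfz kou rvig oxp pllyi siloe tvc tlt vxe
Hunk 2: at line 5 remove [siloe] add [hzokx,udwou,tben] -> 12 lines: wtmth kfz kou rvig oxp pllyi hzokx udwou tben tvc tlt vxe
Hunk 3: at line 7 remove [udwou,tben,tvc] add [owph,ecj] -> 11 lines: wtmth kfz kou rvig oxp pllyi hzokx owph ecj tlt vxe
Hunk 4: at line 4 remove [oxp] add [kexll,rlwg,kamr] -> 13 lines: wtmth kfz kou rvig kexll rlwg kamr pllyi hzokx owph ecj tlt vxe

Answer: wtmth
kfz
kou
rvig
kexll
rlwg
kamr
pllyi
hzokx
owph
ecj
tlt
vxe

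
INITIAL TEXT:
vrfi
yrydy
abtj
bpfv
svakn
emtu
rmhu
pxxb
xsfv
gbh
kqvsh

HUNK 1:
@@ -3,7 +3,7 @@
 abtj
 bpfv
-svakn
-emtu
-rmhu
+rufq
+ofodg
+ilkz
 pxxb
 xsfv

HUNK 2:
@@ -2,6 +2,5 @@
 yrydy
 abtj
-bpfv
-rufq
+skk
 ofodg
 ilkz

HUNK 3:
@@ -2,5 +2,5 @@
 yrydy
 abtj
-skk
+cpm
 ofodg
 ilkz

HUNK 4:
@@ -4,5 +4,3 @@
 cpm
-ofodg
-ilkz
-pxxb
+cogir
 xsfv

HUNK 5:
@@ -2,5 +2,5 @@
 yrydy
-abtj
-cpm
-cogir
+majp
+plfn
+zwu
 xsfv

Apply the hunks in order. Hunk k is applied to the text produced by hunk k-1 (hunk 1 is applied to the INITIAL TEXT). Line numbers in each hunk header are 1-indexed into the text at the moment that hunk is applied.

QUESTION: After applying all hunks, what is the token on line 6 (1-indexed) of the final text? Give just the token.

Hunk 1: at line 3 remove [svakn,emtu,rmhu] add [rufq,ofodg,ilkz] -> 11 lines: vrfi yrydy abtj bpfv rufq ofodg ilkz pxxb xsfv gbh kqvsh
Hunk 2: at line 2 remove [bpfv,rufq] add [skk] -> 10 lines: vrfi yrydy abtj skk ofodg ilkz pxxb xsfv gbh kqvsh
Hunk 3: at line 2 remove [skk] add [cpm] -> 10 lines: vrfi yrydy abtj cpm ofodg ilkz pxxb xsfv gbh kqvsh
Hunk 4: at line 4 remove [ofodg,ilkz,pxxb] add [cogir] -> 8 lines: vrfi yrydy abtj cpm cogir xsfv gbh kqvsh
Hunk 5: at line 2 remove [abtj,cpm,cogir] add [majp,plfn,zwu] -> 8 lines: vrfi yrydy majp plfn zwu xsfv gbh kqvsh
Final line 6: xsfv

Answer: xsfv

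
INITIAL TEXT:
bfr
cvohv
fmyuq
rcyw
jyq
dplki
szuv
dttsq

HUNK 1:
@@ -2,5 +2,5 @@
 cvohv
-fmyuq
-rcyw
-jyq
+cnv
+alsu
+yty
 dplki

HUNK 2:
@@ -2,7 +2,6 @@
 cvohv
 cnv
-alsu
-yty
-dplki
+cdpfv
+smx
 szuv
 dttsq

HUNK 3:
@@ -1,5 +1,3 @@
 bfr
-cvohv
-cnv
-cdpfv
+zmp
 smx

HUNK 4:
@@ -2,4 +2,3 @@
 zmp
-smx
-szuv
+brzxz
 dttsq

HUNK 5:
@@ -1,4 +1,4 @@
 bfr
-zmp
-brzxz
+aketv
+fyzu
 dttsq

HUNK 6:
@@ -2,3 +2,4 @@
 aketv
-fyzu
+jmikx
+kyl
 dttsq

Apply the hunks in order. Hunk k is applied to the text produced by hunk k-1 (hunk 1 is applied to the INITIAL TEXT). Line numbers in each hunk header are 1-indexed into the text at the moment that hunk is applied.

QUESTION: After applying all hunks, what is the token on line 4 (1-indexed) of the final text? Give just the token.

Hunk 1: at line 2 remove [fmyuq,rcyw,jyq] add [cnv,alsu,yty] -> 8 lines: bfr cvohv cnv alsu yty dplki szuv dttsq
Hunk 2: at line 2 remove [alsu,yty,dplki] add [cdpfv,smx] -> 7 lines: bfr cvohv cnv cdpfv smx szuv dttsq
Hunk 3: at line 1 remove [cvohv,cnv,cdpfv] add [zmp] -> 5 lines: bfr zmp smx szuv dttsq
Hunk 4: at line 2 remove [smx,szuv] add [brzxz] -> 4 lines: bfr zmp brzxz dttsq
Hunk 5: at line 1 remove [zmp,brzxz] add [aketv,fyzu] -> 4 lines: bfr aketv fyzu dttsq
Hunk 6: at line 2 remove [fyzu] add [jmikx,kyl] -> 5 lines: bfr aketv jmikx kyl dttsq
Final line 4: kyl

Answer: kyl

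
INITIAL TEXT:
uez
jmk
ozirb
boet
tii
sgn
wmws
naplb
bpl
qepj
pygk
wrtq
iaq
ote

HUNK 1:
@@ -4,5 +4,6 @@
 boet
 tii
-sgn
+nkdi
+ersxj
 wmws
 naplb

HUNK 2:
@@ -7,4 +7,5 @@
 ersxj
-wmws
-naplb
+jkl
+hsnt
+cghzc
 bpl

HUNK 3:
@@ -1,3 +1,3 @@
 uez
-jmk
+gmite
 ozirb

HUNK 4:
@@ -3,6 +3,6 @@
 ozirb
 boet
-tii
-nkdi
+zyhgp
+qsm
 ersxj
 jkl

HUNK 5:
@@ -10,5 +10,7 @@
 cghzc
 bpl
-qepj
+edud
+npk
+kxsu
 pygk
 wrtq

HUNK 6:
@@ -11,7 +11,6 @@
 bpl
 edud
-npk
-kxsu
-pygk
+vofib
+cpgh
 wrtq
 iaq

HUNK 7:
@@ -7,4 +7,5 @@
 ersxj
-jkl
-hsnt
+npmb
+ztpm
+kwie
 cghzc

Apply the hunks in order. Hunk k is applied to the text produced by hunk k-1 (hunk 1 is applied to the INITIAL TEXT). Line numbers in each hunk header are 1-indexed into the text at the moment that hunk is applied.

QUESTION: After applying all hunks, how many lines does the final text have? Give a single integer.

Hunk 1: at line 4 remove [sgn] add [nkdi,ersxj] -> 15 lines: uez jmk ozirb boet tii nkdi ersxj wmws naplb bpl qepj pygk wrtq iaq ote
Hunk 2: at line 7 remove [wmws,naplb] add [jkl,hsnt,cghzc] -> 16 lines: uez jmk ozirb boet tii nkdi ersxj jkl hsnt cghzc bpl qepj pygk wrtq iaq ote
Hunk 3: at line 1 remove [jmk] add [gmite] -> 16 lines: uez gmite ozirb boet tii nkdi ersxj jkl hsnt cghzc bpl qepj pygk wrtq iaq ote
Hunk 4: at line 3 remove [tii,nkdi] add [zyhgp,qsm] -> 16 lines: uez gmite ozirb boet zyhgp qsm ersxj jkl hsnt cghzc bpl qepj pygk wrtq iaq ote
Hunk 5: at line 10 remove [qepj] add [edud,npk,kxsu] -> 18 lines: uez gmite ozirb boet zyhgp qsm ersxj jkl hsnt cghzc bpl edud npk kxsu pygk wrtq iaq ote
Hunk 6: at line 11 remove [npk,kxsu,pygk] add [vofib,cpgh] -> 17 lines: uez gmite ozirb boet zyhgp qsm ersxj jkl hsnt cghzc bpl edud vofib cpgh wrtq iaq ote
Hunk 7: at line 7 remove [jkl,hsnt] add [npmb,ztpm,kwie] -> 18 lines: uez gmite ozirb boet zyhgp qsm ersxj npmb ztpm kwie cghzc bpl edud vofib cpgh wrtq iaq ote
Final line count: 18

Answer: 18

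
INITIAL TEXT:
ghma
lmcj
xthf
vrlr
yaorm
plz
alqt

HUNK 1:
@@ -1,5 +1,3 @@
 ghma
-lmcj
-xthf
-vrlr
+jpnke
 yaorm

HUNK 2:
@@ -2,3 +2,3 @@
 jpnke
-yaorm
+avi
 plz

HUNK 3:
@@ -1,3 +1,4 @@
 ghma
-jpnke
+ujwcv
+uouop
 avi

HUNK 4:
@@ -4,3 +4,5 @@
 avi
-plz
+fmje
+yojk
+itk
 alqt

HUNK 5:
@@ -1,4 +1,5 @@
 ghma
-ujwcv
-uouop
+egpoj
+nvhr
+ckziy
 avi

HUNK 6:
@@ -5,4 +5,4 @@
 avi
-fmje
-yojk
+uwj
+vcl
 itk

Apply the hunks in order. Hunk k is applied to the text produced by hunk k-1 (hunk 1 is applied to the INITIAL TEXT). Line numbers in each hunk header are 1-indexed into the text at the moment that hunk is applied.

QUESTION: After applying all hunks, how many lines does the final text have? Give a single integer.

Answer: 9

Derivation:
Hunk 1: at line 1 remove [lmcj,xthf,vrlr] add [jpnke] -> 5 lines: ghma jpnke yaorm plz alqt
Hunk 2: at line 2 remove [yaorm] add [avi] -> 5 lines: ghma jpnke avi plz alqt
Hunk 3: at line 1 remove [jpnke] add [ujwcv,uouop] -> 6 lines: ghma ujwcv uouop avi plz alqt
Hunk 4: at line 4 remove [plz] add [fmje,yojk,itk] -> 8 lines: ghma ujwcv uouop avi fmje yojk itk alqt
Hunk 5: at line 1 remove [ujwcv,uouop] add [egpoj,nvhr,ckziy] -> 9 lines: ghma egpoj nvhr ckziy avi fmje yojk itk alqt
Hunk 6: at line 5 remove [fmje,yojk] add [uwj,vcl] -> 9 lines: ghma egpoj nvhr ckziy avi uwj vcl itk alqt
Final line count: 9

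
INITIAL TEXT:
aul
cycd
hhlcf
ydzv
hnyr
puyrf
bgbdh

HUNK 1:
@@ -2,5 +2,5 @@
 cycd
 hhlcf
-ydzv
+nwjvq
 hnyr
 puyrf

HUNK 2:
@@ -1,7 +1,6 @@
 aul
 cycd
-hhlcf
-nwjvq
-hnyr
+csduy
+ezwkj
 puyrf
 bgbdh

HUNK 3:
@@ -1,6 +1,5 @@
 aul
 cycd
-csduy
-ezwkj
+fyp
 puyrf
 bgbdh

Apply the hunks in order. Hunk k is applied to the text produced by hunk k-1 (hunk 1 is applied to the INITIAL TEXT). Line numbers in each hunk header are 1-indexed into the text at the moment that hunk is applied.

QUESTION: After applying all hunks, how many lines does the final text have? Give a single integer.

Answer: 5

Derivation:
Hunk 1: at line 2 remove [ydzv] add [nwjvq] -> 7 lines: aul cycd hhlcf nwjvq hnyr puyrf bgbdh
Hunk 2: at line 1 remove [hhlcf,nwjvq,hnyr] add [csduy,ezwkj] -> 6 lines: aul cycd csduy ezwkj puyrf bgbdh
Hunk 3: at line 1 remove [csduy,ezwkj] add [fyp] -> 5 lines: aul cycd fyp puyrf bgbdh
Final line count: 5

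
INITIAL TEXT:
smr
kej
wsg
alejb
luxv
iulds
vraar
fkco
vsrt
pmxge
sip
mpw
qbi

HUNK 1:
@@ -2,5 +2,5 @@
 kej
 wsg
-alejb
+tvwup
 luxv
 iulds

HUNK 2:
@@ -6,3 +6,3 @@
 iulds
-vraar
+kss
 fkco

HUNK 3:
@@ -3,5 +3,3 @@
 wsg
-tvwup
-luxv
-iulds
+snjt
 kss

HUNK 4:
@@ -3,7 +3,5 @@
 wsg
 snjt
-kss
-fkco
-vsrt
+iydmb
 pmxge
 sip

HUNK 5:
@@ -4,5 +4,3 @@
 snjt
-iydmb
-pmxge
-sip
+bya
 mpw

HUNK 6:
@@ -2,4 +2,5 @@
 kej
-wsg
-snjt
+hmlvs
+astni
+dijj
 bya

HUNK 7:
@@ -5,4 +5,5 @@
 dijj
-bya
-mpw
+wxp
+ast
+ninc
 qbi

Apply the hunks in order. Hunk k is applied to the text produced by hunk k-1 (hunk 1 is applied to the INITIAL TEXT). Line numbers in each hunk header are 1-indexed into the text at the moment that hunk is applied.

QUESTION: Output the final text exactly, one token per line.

Hunk 1: at line 2 remove [alejb] add [tvwup] -> 13 lines: smr kej wsg tvwup luxv iulds vraar fkco vsrt pmxge sip mpw qbi
Hunk 2: at line 6 remove [vraar] add [kss] -> 13 lines: smr kej wsg tvwup luxv iulds kss fkco vsrt pmxge sip mpw qbi
Hunk 3: at line 3 remove [tvwup,luxv,iulds] add [snjt] -> 11 lines: smr kej wsg snjt kss fkco vsrt pmxge sip mpw qbi
Hunk 4: at line 3 remove [kss,fkco,vsrt] add [iydmb] -> 9 lines: smr kej wsg snjt iydmb pmxge sip mpw qbi
Hunk 5: at line 4 remove [iydmb,pmxge,sip] add [bya] -> 7 lines: smr kej wsg snjt bya mpw qbi
Hunk 6: at line 2 remove [wsg,snjt] add [hmlvs,astni,dijj] -> 8 lines: smr kej hmlvs astni dijj bya mpw qbi
Hunk 7: at line 5 remove [bya,mpw] add [wxp,ast,ninc] -> 9 lines: smr kej hmlvs astni dijj wxp ast ninc qbi

Answer: smr
kej
hmlvs
astni
dijj
wxp
ast
ninc
qbi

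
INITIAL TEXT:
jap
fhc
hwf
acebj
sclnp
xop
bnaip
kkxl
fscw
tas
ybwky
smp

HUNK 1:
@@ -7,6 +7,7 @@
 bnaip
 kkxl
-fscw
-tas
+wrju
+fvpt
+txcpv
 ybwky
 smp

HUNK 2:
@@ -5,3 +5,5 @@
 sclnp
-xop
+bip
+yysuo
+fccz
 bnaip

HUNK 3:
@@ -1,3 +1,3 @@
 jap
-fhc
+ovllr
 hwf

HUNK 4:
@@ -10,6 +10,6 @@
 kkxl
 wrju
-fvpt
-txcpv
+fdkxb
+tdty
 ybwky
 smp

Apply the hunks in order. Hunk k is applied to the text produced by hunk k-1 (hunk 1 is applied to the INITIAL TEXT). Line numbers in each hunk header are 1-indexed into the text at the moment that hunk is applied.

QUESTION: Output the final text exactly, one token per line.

Hunk 1: at line 7 remove [fscw,tas] add [wrju,fvpt,txcpv] -> 13 lines: jap fhc hwf acebj sclnp xop bnaip kkxl wrju fvpt txcpv ybwky smp
Hunk 2: at line 5 remove [xop] add [bip,yysuo,fccz] -> 15 lines: jap fhc hwf acebj sclnp bip yysuo fccz bnaip kkxl wrju fvpt txcpv ybwky smp
Hunk 3: at line 1 remove [fhc] add [ovllr] -> 15 lines: jap ovllr hwf acebj sclnp bip yysuo fccz bnaip kkxl wrju fvpt txcpv ybwky smp
Hunk 4: at line 10 remove [fvpt,txcpv] add [fdkxb,tdty] -> 15 lines: jap ovllr hwf acebj sclnp bip yysuo fccz bnaip kkxl wrju fdkxb tdty ybwky smp

Answer: jap
ovllr
hwf
acebj
sclnp
bip
yysuo
fccz
bnaip
kkxl
wrju
fdkxb
tdty
ybwky
smp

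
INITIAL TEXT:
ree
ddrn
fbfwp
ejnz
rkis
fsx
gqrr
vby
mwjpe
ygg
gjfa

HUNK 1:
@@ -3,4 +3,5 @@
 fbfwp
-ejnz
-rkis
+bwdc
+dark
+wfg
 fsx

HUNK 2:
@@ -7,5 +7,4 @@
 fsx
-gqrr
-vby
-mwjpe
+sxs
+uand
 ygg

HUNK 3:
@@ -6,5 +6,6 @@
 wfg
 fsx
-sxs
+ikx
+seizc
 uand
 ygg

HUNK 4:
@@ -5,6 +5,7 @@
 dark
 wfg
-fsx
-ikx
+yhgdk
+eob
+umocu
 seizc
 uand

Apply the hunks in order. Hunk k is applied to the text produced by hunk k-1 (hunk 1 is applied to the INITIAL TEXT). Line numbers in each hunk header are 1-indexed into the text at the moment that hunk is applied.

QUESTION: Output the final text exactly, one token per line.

Answer: ree
ddrn
fbfwp
bwdc
dark
wfg
yhgdk
eob
umocu
seizc
uand
ygg
gjfa

Derivation:
Hunk 1: at line 3 remove [ejnz,rkis] add [bwdc,dark,wfg] -> 12 lines: ree ddrn fbfwp bwdc dark wfg fsx gqrr vby mwjpe ygg gjfa
Hunk 2: at line 7 remove [gqrr,vby,mwjpe] add [sxs,uand] -> 11 lines: ree ddrn fbfwp bwdc dark wfg fsx sxs uand ygg gjfa
Hunk 3: at line 6 remove [sxs] add [ikx,seizc] -> 12 lines: ree ddrn fbfwp bwdc dark wfg fsx ikx seizc uand ygg gjfa
Hunk 4: at line 5 remove [fsx,ikx] add [yhgdk,eob,umocu] -> 13 lines: ree ddrn fbfwp bwdc dark wfg yhgdk eob umocu seizc uand ygg gjfa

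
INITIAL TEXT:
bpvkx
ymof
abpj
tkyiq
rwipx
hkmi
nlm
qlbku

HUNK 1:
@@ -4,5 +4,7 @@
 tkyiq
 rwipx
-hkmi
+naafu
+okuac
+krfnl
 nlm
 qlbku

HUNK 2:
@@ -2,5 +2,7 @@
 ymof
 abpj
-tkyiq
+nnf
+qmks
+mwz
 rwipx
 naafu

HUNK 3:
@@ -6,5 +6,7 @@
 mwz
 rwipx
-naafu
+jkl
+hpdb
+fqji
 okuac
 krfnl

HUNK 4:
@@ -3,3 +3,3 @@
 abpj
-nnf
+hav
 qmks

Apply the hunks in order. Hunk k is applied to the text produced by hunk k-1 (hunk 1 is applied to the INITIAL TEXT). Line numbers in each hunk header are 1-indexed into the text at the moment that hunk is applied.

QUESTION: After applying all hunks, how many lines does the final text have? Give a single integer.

Hunk 1: at line 4 remove [hkmi] add [naafu,okuac,krfnl] -> 10 lines: bpvkx ymof abpj tkyiq rwipx naafu okuac krfnl nlm qlbku
Hunk 2: at line 2 remove [tkyiq] add [nnf,qmks,mwz] -> 12 lines: bpvkx ymof abpj nnf qmks mwz rwipx naafu okuac krfnl nlm qlbku
Hunk 3: at line 6 remove [naafu] add [jkl,hpdb,fqji] -> 14 lines: bpvkx ymof abpj nnf qmks mwz rwipx jkl hpdb fqji okuac krfnl nlm qlbku
Hunk 4: at line 3 remove [nnf] add [hav] -> 14 lines: bpvkx ymof abpj hav qmks mwz rwipx jkl hpdb fqji okuac krfnl nlm qlbku
Final line count: 14

Answer: 14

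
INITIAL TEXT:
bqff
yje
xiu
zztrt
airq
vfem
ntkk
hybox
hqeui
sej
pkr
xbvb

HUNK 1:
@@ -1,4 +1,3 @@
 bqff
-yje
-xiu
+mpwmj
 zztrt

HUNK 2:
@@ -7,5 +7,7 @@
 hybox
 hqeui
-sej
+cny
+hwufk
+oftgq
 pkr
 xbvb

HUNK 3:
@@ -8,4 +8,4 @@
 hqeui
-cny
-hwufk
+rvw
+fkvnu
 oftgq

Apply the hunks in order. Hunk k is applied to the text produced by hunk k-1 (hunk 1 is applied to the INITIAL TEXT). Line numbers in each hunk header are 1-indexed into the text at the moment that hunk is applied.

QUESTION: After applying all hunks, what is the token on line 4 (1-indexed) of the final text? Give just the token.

Hunk 1: at line 1 remove [yje,xiu] add [mpwmj] -> 11 lines: bqff mpwmj zztrt airq vfem ntkk hybox hqeui sej pkr xbvb
Hunk 2: at line 7 remove [sej] add [cny,hwufk,oftgq] -> 13 lines: bqff mpwmj zztrt airq vfem ntkk hybox hqeui cny hwufk oftgq pkr xbvb
Hunk 3: at line 8 remove [cny,hwufk] add [rvw,fkvnu] -> 13 lines: bqff mpwmj zztrt airq vfem ntkk hybox hqeui rvw fkvnu oftgq pkr xbvb
Final line 4: airq

Answer: airq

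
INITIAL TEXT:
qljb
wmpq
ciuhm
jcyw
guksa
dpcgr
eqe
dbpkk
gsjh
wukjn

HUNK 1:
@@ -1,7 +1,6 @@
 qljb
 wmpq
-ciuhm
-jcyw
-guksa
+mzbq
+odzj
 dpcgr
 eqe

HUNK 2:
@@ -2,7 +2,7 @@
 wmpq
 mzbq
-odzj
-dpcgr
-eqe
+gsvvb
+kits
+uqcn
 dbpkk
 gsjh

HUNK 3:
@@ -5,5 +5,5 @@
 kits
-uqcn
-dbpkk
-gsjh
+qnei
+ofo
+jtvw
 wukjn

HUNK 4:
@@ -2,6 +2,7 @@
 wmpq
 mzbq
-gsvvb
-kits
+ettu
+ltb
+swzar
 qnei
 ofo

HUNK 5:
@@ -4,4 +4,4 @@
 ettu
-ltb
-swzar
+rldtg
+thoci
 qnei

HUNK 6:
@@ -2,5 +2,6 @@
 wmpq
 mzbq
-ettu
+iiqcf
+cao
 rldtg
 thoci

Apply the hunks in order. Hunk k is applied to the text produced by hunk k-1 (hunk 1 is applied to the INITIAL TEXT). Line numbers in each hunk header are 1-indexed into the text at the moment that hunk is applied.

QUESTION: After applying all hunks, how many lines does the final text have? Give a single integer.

Answer: 11

Derivation:
Hunk 1: at line 1 remove [ciuhm,jcyw,guksa] add [mzbq,odzj] -> 9 lines: qljb wmpq mzbq odzj dpcgr eqe dbpkk gsjh wukjn
Hunk 2: at line 2 remove [odzj,dpcgr,eqe] add [gsvvb,kits,uqcn] -> 9 lines: qljb wmpq mzbq gsvvb kits uqcn dbpkk gsjh wukjn
Hunk 3: at line 5 remove [uqcn,dbpkk,gsjh] add [qnei,ofo,jtvw] -> 9 lines: qljb wmpq mzbq gsvvb kits qnei ofo jtvw wukjn
Hunk 4: at line 2 remove [gsvvb,kits] add [ettu,ltb,swzar] -> 10 lines: qljb wmpq mzbq ettu ltb swzar qnei ofo jtvw wukjn
Hunk 5: at line 4 remove [ltb,swzar] add [rldtg,thoci] -> 10 lines: qljb wmpq mzbq ettu rldtg thoci qnei ofo jtvw wukjn
Hunk 6: at line 2 remove [ettu] add [iiqcf,cao] -> 11 lines: qljb wmpq mzbq iiqcf cao rldtg thoci qnei ofo jtvw wukjn
Final line count: 11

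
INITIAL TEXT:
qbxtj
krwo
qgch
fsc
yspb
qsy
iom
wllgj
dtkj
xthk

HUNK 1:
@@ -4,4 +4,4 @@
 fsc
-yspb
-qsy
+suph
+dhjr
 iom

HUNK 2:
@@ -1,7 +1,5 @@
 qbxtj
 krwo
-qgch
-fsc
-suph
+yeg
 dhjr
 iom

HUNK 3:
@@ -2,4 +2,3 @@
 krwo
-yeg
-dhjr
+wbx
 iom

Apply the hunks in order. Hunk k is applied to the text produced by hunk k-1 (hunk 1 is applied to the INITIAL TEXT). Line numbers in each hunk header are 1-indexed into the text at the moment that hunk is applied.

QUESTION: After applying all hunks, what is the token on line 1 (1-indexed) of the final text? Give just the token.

Hunk 1: at line 4 remove [yspb,qsy] add [suph,dhjr] -> 10 lines: qbxtj krwo qgch fsc suph dhjr iom wllgj dtkj xthk
Hunk 2: at line 1 remove [qgch,fsc,suph] add [yeg] -> 8 lines: qbxtj krwo yeg dhjr iom wllgj dtkj xthk
Hunk 3: at line 2 remove [yeg,dhjr] add [wbx] -> 7 lines: qbxtj krwo wbx iom wllgj dtkj xthk
Final line 1: qbxtj

Answer: qbxtj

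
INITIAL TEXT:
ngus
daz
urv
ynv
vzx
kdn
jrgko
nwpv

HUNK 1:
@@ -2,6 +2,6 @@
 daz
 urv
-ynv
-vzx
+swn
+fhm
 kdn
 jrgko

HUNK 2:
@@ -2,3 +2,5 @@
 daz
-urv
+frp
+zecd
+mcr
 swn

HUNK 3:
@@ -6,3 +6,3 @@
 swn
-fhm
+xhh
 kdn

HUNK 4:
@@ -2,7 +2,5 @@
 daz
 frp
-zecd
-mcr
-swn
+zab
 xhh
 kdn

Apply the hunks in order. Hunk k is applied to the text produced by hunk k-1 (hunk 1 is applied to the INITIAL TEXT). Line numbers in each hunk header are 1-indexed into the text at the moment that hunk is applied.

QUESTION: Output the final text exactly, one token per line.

Answer: ngus
daz
frp
zab
xhh
kdn
jrgko
nwpv

Derivation:
Hunk 1: at line 2 remove [ynv,vzx] add [swn,fhm] -> 8 lines: ngus daz urv swn fhm kdn jrgko nwpv
Hunk 2: at line 2 remove [urv] add [frp,zecd,mcr] -> 10 lines: ngus daz frp zecd mcr swn fhm kdn jrgko nwpv
Hunk 3: at line 6 remove [fhm] add [xhh] -> 10 lines: ngus daz frp zecd mcr swn xhh kdn jrgko nwpv
Hunk 4: at line 2 remove [zecd,mcr,swn] add [zab] -> 8 lines: ngus daz frp zab xhh kdn jrgko nwpv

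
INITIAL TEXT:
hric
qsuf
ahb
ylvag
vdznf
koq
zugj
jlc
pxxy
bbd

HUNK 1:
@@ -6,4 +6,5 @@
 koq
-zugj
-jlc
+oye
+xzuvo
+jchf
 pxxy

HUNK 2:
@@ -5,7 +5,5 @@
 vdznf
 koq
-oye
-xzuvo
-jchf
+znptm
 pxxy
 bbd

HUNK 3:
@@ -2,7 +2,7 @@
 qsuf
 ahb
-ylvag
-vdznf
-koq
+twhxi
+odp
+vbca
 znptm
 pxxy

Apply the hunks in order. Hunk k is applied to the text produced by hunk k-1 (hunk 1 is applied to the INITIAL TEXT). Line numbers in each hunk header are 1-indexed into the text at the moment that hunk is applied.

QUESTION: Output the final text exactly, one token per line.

Hunk 1: at line 6 remove [zugj,jlc] add [oye,xzuvo,jchf] -> 11 lines: hric qsuf ahb ylvag vdznf koq oye xzuvo jchf pxxy bbd
Hunk 2: at line 5 remove [oye,xzuvo,jchf] add [znptm] -> 9 lines: hric qsuf ahb ylvag vdznf koq znptm pxxy bbd
Hunk 3: at line 2 remove [ylvag,vdznf,koq] add [twhxi,odp,vbca] -> 9 lines: hric qsuf ahb twhxi odp vbca znptm pxxy bbd

Answer: hric
qsuf
ahb
twhxi
odp
vbca
znptm
pxxy
bbd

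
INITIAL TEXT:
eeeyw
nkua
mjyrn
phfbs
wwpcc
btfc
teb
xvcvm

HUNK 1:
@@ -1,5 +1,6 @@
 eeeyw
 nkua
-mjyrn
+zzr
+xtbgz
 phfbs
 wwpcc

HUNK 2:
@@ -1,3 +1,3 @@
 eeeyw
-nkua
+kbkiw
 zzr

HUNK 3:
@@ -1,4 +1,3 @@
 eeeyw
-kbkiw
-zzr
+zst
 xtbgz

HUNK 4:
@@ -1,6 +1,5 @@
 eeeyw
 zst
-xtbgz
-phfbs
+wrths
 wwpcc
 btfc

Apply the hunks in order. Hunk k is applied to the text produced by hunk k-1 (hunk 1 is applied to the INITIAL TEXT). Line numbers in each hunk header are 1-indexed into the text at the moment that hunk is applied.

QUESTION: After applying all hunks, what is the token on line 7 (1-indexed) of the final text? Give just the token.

Hunk 1: at line 1 remove [mjyrn] add [zzr,xtbgz] -> 9 lines: eeeyw nkua zzr xtbgz phfbs wwpcc btfc teb xvcvm
Hunk 2: at line 1 remove [nkua] add [kbkiw] -> 9 lines: eeeyw kbkiw zzr xtbgz phfbs wwpcc btfc teb xvcvm
Hunk 3: at line 1 remove [kbkiw,zzr] add [zst] -> 8 lines: eeeyw zst xtbgz phfbs wwpcc btfc teb xvcvm
Hunk 4: at line 1 remove [xtbgz,phfbs] add [wrths] -> 7 lines: eeeyw zst wrths wwpcc btfc teb xvcvm
Final line 7: xvcvm

Answer: xvcvm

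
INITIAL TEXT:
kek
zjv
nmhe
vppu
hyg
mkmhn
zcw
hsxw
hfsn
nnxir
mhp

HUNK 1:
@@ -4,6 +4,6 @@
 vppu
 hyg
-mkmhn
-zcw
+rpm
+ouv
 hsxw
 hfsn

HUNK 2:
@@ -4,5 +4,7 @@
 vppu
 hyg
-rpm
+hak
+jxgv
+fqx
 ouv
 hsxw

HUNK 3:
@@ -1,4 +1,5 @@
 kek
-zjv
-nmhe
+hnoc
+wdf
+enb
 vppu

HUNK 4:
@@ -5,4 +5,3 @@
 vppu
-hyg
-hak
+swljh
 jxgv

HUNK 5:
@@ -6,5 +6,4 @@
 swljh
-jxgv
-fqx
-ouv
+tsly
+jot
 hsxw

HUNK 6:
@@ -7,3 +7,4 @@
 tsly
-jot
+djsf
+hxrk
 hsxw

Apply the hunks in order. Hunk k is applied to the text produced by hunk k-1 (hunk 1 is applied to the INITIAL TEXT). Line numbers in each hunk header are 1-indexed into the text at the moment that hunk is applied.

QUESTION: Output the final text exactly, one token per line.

Answer: kek
hnoc
wdf
enb
vppu
swljh
tsly
djsf
hxrk
hsxw
hfsn
nnxir
mhp

Derivation:
Hunk 1: at line 4 remove [mkmhn,zcw] add [rpm,ouv] -> 11 lines: kek zjv nmhe vppu hyg rpm ouv hsxw hfsn nnxir mhp
Hunk 2: at line 4 remove [rpm] add [hak,jxgv,fqx] -> 13 lines: kek zjv nmhe vppu hyg hak jxgv fqx ouv hsxw hfsn nnxir mhp
Hunk 3: at line 1 remove [zjv,nmhe] add [hnoc,wdf,enb] -> 14 lines: kek hnoc wdf enb vppu hyg hak jxgv fqx ouv hsxw hfsn nnxir mhp
Hunk 4: at line 5 remove [hyg,hak] add [swljh] -> 13 lines: kek hnoc wdf enb vppu swljh jxgv fqx ouv hsxw hfsn nnxir mhp
Hunk 5: at line 6 remove [jxgv,fqx,ouv] add [tsly,jot] -> 12 lines: kek hnoc wdf enb vppu swljh tsly jot hsxw hfsn nnxir mhp
Hunk 6: at line 7 remove [jot] add [djsf,hxrk] -> 13 lines: kek hnoc wdf enb vppu swljh tsly djsf hxrk hsxw hfsn nnxir mhp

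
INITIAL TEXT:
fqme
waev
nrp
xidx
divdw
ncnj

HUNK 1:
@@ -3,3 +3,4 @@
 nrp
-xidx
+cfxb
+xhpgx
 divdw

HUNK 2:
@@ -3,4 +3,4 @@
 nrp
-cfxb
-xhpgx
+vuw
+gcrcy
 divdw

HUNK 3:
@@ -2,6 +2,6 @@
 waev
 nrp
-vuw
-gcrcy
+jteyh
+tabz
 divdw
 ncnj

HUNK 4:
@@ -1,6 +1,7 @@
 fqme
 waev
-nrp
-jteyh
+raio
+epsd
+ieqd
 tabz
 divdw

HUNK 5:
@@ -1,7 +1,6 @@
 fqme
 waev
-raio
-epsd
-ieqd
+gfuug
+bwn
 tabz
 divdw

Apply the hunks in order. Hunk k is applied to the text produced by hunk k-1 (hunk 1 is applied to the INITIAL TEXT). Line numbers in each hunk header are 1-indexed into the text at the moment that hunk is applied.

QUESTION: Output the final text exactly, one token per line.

Hunk 1: at line 3 remove [xidx] add [cfxb,xhpgx] -> 7 lines: fqme waev nrp cfxb xhpgx divdw ncnj
Hunk 2: at line 3 remove [cfxb,xhpgx] add [vuw,gcrcy] -> 7 lines: fqme waev nrp vuw gcrcy divdw ncnj
Hunk 3: at line 2 remove [vuw,gcrcy] add [jteyh,tabz] -> 7 lines: fqme waev nrp jteyh tabz divdw ncnj
Hunk 4: at line 1 remove [nrp,jteyh] add [raio,epsd,ieqd] -> 8 lines: fqme waev raio epsd ieqd tabz divdw ncnj
Hunk 5: at line 1 remove [raio,epsd,ieqd] add [gfuug,bwn] -> 7 lines: fqme waev gfuug bwn tabz divdw ncnj

Answer: fqme
waev
gfuug
bwn
tabz
divdw
ncnj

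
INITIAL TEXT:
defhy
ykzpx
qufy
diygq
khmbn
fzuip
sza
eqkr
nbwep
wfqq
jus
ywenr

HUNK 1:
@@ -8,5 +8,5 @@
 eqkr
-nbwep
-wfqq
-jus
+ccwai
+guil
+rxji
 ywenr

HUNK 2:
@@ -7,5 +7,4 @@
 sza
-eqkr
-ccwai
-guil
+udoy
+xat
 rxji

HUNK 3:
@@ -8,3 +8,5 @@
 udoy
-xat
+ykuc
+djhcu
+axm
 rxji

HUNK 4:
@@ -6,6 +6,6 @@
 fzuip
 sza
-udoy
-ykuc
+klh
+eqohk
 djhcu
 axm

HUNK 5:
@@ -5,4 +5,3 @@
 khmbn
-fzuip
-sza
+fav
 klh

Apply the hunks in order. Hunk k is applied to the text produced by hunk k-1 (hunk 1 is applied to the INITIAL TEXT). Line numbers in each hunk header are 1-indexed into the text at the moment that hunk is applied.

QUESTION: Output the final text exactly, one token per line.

Hunk 1: at line 8 remove [nbwep,wfqq,jus] add [ccwai,guil,rxji] -> 12 lines: defhy ykzpx qufy diygq khmbn fzuip sza eqkr ccwai guil rxji ywenr
Hunk 2: at line 7 remove [eqkr,ccwai,guil] add [udoy,xat] -> 11 lines: defhy ykzpx qufy diygq khmbn fzuip sza udoy xat rxji ywenr
Hunk 3: at line 8 remove [xat] add [ykuc,djhcu,axm] -> 13 lines: defhy ykzpx qufy diygq khmbn fzuip sza udoy ykuc djhcu axm rxji ywenr
Hunk 4: at line 6 remove [udoy,ykuc] add [klh,eqohk] -> 13 lines: defhy ykzpx qufy diygq khmbn fzuip sza klh eqohk djhcu axm rxji ywenr
Hunk 5: at line 5 remove [fzuip,sza] add [fav] -> 12 lines: defhy ykzpx qufy diygq khmbn fav klh eqohk djhcu axm rxji ywenr

Answer: defhy
ykzpx
qufy
diygq
khmbn
fav
klh
eqohk
djhcu
axm
rxji
ywenr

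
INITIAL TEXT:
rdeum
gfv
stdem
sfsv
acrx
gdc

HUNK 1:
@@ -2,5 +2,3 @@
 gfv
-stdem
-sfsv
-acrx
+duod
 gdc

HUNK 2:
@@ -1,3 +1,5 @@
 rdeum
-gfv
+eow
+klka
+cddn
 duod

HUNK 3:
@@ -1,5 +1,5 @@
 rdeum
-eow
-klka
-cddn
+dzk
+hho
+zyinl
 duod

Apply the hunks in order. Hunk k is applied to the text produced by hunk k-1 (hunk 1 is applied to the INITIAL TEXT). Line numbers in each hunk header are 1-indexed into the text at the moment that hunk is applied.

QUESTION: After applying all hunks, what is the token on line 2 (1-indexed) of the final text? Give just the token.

Hunk 1: at line 2 remove [stdem,sfsv,acrx] add [duod] -> 4 lines: rdeum gfv duod gdc
Hunk 2: at line 1 remove [gfv] add [eow,klka,cddn] -> 6 lines: rdeum eow klka cddn duod gdc
Hunk 3: at line 1 remove [eow,klka,cddn] add [dzk,hho,zyinl] -> 6 lines: rdeum dzk hho zyinl duod gdc
Final line 2: dzk

Answer: dzk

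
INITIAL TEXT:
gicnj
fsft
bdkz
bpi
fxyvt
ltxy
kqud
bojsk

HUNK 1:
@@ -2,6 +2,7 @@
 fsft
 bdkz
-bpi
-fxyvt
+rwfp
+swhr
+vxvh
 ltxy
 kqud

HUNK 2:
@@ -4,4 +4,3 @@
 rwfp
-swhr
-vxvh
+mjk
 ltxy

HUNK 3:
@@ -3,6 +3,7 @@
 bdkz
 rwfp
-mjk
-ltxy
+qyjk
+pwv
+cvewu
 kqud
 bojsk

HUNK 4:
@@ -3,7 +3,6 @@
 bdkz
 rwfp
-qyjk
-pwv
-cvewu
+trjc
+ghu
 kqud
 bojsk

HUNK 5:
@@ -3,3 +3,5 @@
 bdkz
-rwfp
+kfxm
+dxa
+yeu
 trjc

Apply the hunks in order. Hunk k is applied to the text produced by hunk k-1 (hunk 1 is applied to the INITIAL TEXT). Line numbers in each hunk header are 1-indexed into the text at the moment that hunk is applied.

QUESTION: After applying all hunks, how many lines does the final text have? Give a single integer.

Hunk 1: at line 2 remove [bpi,fxyvt] add [rwfp,swhr,vxvh] -> 9 lines: gicnj fsft bdkz rwfp swhr vxvh ltxy kqud bojsk
Hunk 2: at line 4 remove [swhr,vxvh] add [mjk] -> 8 lines: gicnj fsft bdkz rwfp mjk ltxy kqud bojsk
Hunk 3: at line 3 remove [mjk,ltxy] add [qyjk,pwv,cvewu] -> 9 lines: gicnj fsft bdkz rwfp qyjk pwv cvewu kqud bojsk
Hunk 4: at line 3 remove [qyjk,pwv,cvewu] add [trjc,ghu] -> 8 lines: gicnj fsft bdkz rwfp trjc ghu kqud bojsk
Hunk 5: at line 3 remove [rwfp] add [kfxm,dxa,yeu] -> 10 lines: gicnj fsft bdkz kfxm dxa yeu trjc ghu kqud bojsk
Final line count: 10

Answer: 10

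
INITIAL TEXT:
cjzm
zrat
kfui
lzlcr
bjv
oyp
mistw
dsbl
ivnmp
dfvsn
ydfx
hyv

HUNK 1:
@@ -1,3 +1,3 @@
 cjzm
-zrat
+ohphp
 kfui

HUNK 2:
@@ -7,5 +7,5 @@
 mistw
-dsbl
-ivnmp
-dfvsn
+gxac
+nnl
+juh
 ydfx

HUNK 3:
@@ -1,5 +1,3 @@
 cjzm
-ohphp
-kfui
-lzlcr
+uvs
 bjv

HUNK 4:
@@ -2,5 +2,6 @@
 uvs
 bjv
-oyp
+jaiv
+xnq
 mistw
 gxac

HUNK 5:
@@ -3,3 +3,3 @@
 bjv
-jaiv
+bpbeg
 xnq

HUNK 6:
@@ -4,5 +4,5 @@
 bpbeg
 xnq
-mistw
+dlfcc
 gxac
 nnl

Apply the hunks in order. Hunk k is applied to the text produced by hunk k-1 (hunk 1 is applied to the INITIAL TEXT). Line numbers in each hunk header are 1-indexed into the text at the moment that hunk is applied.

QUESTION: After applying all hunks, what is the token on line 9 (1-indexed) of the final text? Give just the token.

Hunk 1: at line 1 remove [zrat] add [ohphp] -> 12 lines: cjzm ohphp kfui lzlcr bjv oyp mistw dsbl ivnmp dfvsn ydfx hyv
Hunk 2: at line 7 remove [dsbl,ivnmp,dfvsn] add [gxac,nnl,juh] -> 12 lines: cjzm ohphp kfui lzlcr bjv oyp mistw gxac nnl juh ydfx hyv
Hunk 3: at line 1 remove [ohphp,kfui,lzlcr] add [uvs] -> 10 lines: cjzm uvs bjv oyp mistw gxac nnl juh ydfx hyv
Hunk 4: at line 2 remove [oyp] add [jaiv,xnq] -> 11 lines: cjzm uvs bjv jaiv xnq mistw gxac nnl juh ydfx hyv
Hunk 5: at line 3 remove [jaiv] add [bpbeg] -> 11 lines: cjzm uvs bjv bpbeg xnq mistw gxac nnl juh ydfx hyv
Hunk 6: at line 4 remove [mistw] add [dlfcc] -> 11 lines: cjzm uvs bjv bpbeg xnq dlfcc gxac nnl juh ydfx hyv
Final line 9: juh

Answer: juh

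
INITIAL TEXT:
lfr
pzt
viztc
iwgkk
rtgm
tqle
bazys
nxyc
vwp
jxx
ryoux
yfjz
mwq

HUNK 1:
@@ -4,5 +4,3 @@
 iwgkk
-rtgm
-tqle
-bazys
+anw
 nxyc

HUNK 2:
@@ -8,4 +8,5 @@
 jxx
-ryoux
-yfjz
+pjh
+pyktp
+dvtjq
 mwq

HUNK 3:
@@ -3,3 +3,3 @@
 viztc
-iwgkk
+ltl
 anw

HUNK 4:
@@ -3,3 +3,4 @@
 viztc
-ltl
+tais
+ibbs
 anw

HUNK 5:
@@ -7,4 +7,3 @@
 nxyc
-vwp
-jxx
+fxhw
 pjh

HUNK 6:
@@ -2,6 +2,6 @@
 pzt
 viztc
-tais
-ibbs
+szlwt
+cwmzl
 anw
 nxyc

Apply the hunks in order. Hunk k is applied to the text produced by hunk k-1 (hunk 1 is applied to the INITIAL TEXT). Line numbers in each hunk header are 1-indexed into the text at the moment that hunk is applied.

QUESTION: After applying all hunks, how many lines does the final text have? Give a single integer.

Answer: 12

Derivation:
Hunk 1: at line 4 remove [rtgm,tqle,bazys] add [anw] -> 11 lines: lfr pzt viztc iwgkk anw nxyc vwp jxx ryoux yfjz mwq
Hunk 2: at line 8 remove [ryoux,yfjz] add [pjh,pyktp,dvtjq] -> 12 lines: lfr pzt viztc iwgkk anw nxyc vwp jxx pjh pyktp dvtjq mwq
Hunk 3: at line 3 remove [iwgkk] add [ltl] -> 12 lines: lfr pzt viztc ltl anw nxyc vwp jxx pjh pyktp dvtjq mwq
Hunk 4: at line 3 remove [ltl] add [tais,ibbs] -> 13 lines: lfr pzt viztc tais ibbs anw nxyc vwp jxx pjh pyktp dvtjq mwq
Hunk 5: at line 7 remove [vwp,jxx] add [fxhw] -> 12 lines: lfr pzt viztc tais ibbs anw nxyc fxhw pjh pyktp dvtjq mwq
Hunk 6: at line 2 remove [tais,ibbs] add [szlwt,cwmzl] -> 12 lines: lfr pzt viztc szlwt cwmzl anw nxyc fxhw pjh pyktp dvtjq mwq
Final line count: 12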